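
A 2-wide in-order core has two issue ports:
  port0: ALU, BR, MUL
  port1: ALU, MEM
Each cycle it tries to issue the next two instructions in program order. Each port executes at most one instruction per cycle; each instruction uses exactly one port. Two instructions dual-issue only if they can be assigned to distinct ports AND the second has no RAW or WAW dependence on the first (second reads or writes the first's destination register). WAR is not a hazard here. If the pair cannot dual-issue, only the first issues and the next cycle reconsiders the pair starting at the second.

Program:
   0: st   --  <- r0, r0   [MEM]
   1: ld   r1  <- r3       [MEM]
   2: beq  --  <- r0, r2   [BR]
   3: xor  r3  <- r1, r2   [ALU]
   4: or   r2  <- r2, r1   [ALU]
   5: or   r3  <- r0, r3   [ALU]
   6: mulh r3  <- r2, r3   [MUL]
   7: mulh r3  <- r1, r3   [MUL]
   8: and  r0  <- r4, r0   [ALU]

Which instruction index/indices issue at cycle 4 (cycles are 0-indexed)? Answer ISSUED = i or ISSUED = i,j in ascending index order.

ISSUED = 6

  cy0 -> i0 (st) no-port MEM/MEM
  cy1 -> i1/i2 (ld/beq) dual
  cy2 -> i3/i4 (xor/or) dual
  cy3 -> i5 (or) RAW+WAW r3
  cy4 -> i6 (mulh) no-port MUL/MUL
  cy5 -> i7/i8 (mulh/and) dual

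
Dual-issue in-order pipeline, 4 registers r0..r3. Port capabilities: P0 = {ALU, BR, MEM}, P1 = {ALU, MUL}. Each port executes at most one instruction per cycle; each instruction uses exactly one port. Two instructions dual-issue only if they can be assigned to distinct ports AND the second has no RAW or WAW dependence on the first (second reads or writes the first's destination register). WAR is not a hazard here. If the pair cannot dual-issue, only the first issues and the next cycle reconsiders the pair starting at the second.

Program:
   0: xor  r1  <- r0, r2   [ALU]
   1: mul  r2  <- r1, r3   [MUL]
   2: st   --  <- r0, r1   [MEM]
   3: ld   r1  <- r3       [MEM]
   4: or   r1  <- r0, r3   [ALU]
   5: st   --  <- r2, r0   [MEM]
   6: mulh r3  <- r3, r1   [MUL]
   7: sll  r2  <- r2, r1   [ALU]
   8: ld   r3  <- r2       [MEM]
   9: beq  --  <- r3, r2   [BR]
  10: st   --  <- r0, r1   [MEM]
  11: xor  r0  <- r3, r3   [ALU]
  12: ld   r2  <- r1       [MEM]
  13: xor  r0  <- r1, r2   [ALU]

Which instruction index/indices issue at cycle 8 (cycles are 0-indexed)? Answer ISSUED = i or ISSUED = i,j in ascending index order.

  cy0 -> i0 (xor) RAW r1
  cy1 -> i1+i2 (mul st) 2-wide
  cy2 -> i3 (ld) WAW r1
  cy3 -> i4+i5 (or st) 2-wide
  cy4 -> i6+i7 (mulh sll) 2-wide
  cy5 -> i8 (ld) no-port MEM/BR
  cy6 -> i9 (beq) no-port BR/MEM
  cy7 -> i10+i11 (st xor) 2-wide
  cy8 -> i12 (ld) RAW r2
  cy9 -> i13 (xor) tail

ISSUED = 12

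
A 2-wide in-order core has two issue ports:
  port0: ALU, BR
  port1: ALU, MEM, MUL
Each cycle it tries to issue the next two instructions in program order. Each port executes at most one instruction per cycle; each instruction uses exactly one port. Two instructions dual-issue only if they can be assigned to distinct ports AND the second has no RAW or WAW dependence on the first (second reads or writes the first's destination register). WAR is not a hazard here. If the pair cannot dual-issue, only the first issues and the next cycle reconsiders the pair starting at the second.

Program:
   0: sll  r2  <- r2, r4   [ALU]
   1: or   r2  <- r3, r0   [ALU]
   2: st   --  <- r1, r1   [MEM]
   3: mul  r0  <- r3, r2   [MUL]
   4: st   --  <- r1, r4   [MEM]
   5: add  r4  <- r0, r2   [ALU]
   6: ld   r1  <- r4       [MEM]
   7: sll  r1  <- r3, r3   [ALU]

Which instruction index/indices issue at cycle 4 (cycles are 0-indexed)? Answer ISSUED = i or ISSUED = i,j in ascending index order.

ISSUED = 6

t=0 i0:sll.ALU ; WAW r2
t=1 i1,i2:or.ALU+st.MEM ; pair
t=2 i3:mul.MUL ; no-port MUL/MEM
t=3 i4,i5:st.MEM+add.ALU ; pair
t=4 i6:ld.MEM ; WAW r1
t=5 i7:sll.ALU ; tail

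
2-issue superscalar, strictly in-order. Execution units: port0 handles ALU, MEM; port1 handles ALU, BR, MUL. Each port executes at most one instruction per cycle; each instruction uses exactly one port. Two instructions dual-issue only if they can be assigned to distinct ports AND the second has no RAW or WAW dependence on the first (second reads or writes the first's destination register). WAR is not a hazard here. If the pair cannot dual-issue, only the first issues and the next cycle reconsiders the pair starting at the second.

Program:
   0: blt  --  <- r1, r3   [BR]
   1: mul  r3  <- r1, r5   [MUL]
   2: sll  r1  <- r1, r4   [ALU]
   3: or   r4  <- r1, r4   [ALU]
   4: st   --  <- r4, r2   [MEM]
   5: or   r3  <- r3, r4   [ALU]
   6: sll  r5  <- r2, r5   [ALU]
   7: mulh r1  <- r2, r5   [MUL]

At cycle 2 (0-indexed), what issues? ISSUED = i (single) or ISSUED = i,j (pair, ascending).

ISSUED = 3

c0: i0 blt.BR  no-port BR/MUL
c1: i1+i2 mul.MUL/sll.ALU  dual
c2: i3 or.ALU  RAW r4
c3: i4+i5 st.MEM/or.ALU  dual
c4: i6 sll.ALU  RAW r5
c5: i7 mulh.MUL  tail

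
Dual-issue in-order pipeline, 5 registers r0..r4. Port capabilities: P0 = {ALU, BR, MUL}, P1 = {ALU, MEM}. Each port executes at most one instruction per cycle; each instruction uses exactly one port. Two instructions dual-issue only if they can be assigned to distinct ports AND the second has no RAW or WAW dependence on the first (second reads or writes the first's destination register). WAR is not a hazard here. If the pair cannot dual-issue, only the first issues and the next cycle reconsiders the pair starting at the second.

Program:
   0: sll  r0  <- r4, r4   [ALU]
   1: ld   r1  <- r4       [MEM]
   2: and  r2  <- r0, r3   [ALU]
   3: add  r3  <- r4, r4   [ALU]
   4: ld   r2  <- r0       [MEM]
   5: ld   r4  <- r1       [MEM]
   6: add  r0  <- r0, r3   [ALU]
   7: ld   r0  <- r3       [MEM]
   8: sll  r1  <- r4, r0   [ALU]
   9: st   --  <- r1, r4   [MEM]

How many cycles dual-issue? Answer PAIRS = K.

PAIRS = 3

  cy0 -> i0&i1 (sll/ld) 2-wide
  cy1 -> i2&i3 (and/add) 2-wide
  cy2 -> i4 (ld) no-port MEM/MEM
  cy3 -> i5&i6 (ld/add) 2-wide
  cy4 -> i7 (ld) RAW r0
  cy5 -> i8 (sll) RAW r1
  cy6 -> i9 (st) tail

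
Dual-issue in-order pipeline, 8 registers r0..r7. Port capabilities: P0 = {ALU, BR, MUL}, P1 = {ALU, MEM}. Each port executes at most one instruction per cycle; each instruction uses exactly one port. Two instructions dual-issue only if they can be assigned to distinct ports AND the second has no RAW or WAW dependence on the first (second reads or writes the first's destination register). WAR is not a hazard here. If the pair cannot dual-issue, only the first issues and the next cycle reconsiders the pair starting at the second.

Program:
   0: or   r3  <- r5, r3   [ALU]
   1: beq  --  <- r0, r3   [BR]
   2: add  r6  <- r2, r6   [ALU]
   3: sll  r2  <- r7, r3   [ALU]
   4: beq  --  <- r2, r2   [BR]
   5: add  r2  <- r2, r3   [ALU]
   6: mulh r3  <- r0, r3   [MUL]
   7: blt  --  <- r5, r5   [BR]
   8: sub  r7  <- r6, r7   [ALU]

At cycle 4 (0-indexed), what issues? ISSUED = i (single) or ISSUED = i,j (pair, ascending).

ISSUED = 6

[0] i0  or  -- RAW r3
[1] i1&i2  beq add  -- pair
[2] i3  sll  -- RAW r2
[3] i4&i5  beq add  -- pair
[4] i6  mulh  -- no-port MUL/BR
[5] i7&i8  blt sub  -- pair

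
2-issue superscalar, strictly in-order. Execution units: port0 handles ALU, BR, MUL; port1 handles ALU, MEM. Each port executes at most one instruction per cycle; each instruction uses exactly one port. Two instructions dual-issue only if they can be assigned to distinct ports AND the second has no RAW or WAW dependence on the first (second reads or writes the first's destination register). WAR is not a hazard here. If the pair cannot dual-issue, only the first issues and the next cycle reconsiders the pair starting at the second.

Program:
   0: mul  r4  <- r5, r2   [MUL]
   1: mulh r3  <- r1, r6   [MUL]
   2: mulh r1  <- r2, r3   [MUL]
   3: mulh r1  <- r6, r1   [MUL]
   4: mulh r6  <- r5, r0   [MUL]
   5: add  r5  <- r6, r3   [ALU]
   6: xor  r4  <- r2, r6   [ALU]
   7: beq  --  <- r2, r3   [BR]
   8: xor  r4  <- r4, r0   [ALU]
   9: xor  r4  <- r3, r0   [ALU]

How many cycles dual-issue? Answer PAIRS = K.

PAIRS = 2

c0: i0 mul.MUL  no-port MUL/MUL
c1: i1 mulh.MUL  no-port MUL/MUL
c2: i2 mulh.MUL  no-port MUL/MUL
c3: i3 mulh.MUL  no-port MUL/MUL
c4: i4 mulh.MUL  RAW r6
c5: i5/i6 add.ALU xor.ALU  pair
c6: i7/i8 beq.BR xor.ALU  pair
c7: i9 xor.ALU  tail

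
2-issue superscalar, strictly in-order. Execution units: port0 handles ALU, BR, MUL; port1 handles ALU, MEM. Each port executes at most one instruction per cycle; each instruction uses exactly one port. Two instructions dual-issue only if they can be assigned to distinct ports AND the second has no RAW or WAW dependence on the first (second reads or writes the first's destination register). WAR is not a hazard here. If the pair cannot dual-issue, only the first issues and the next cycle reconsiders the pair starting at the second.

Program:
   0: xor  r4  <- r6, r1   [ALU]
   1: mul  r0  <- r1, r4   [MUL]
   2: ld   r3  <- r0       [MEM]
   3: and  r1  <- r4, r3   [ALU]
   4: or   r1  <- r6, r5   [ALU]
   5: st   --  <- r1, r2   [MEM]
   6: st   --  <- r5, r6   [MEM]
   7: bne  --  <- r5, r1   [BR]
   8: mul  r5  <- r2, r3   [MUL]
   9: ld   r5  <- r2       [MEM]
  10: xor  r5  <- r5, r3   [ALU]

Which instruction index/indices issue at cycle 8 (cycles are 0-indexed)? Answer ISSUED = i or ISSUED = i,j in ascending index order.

ISSUED = 9

[0] i0  xor.ALU  -- RAW r4
[1] i1  mul.MUL  -- RAW r0
[2] i2  ld.MEM  -- RAW r3
[3] i3  and.ALU  -- WAW r1
[4] i4  or.ALU  -- RAW r1
[5] i5  st.MEM  -- no-port MEM/MEM
[6] i6+i7  st.MEM;bne.BR  -- pair
[7] i8  mul.MUL  -- WAW r5
[8] i9  ld.MEM  -- RAW+WAW r5
[9] i10  xor.ALU  -- tail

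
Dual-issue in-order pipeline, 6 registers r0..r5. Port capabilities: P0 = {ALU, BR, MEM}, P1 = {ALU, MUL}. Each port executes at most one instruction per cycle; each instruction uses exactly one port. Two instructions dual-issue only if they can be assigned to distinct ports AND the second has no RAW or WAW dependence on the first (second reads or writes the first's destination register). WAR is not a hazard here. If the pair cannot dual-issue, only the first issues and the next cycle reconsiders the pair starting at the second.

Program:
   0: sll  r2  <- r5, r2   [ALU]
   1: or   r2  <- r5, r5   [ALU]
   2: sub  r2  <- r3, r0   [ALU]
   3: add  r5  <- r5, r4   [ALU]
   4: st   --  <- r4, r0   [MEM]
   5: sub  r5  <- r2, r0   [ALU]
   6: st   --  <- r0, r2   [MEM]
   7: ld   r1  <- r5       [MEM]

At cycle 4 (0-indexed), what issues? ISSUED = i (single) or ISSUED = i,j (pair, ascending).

ISSUED = 6

#0 head=0: sll i0 WAW r2
#1 head=1: or i1 WAW r2
#2 head=2: sub;add i2/i3 2-wide
#3 head=4: st;sub i4/i5 2-wide
#4 head=6: st i6 no-port MEM/MEM
#5 head=7: ld i7 tail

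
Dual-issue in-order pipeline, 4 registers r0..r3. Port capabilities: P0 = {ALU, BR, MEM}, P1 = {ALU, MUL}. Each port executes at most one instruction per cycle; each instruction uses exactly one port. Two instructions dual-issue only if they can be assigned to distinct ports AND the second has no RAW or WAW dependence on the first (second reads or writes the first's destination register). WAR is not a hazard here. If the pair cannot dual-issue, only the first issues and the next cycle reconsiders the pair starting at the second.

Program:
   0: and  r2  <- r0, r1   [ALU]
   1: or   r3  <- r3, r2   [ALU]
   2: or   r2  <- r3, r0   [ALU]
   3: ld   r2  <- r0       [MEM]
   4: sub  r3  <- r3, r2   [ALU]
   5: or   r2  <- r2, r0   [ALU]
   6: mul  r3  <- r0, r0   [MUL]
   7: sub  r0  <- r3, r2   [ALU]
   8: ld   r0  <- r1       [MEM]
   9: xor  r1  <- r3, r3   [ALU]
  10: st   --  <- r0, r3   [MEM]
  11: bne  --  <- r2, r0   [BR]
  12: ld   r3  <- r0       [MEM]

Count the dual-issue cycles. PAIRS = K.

[0] i0  and  -- RAW r2
[1] i1  or  -- RAW r3
[2] i2  or  -- WAW r2
[3] i3  ld  -- RAW r2
[4] i4/i5  sub/or  -- 2-wide
[5] i6  mul  -- RAW r3
[6] i7  sub  -- WAW r0
[7] i8/i9  ld/xor  -- 2-wide
[8] i10  st  -- no-port MEM/BR
[9] i11  bne  -- no-port BR/MEM
[10] i12  ld  -- tail

PAIRS = 2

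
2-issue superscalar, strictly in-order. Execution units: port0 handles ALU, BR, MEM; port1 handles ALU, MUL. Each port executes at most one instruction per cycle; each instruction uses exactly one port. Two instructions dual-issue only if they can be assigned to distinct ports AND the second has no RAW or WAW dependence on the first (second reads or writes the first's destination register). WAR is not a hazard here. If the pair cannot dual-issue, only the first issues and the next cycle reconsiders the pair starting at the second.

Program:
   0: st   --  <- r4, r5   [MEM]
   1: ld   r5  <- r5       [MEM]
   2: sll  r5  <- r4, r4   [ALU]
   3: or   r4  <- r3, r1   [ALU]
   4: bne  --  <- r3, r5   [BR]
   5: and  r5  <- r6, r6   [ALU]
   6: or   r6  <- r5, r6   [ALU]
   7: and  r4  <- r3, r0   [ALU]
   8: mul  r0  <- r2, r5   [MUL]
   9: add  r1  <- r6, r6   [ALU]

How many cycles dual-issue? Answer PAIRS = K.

PAIRS = 4

  cy0 -> i0 (st) no-port MEM/MEM
  cy1 -> i1 (ld) WAW r5
  cy2 -> i2,i3 (sll+or) pair
  cy3 -> i4,i5 (bne+and) pair
  cy4 -> i6,i7 (or+and) pair
  cy5 -> i8,i9 (mul+add) pair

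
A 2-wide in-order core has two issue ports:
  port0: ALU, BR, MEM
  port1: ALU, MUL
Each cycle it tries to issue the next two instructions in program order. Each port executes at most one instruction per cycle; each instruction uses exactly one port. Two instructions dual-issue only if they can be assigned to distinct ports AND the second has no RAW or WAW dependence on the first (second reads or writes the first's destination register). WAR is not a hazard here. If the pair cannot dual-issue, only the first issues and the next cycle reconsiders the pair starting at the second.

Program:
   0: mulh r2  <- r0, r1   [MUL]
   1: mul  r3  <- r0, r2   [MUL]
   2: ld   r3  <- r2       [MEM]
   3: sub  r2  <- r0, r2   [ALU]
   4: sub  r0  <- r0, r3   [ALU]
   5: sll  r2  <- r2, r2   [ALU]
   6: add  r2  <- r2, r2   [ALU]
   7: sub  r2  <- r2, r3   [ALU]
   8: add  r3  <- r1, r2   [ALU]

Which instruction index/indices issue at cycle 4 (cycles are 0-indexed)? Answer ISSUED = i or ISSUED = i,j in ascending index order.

ISSUED = 6

c0: i0 mulh  no-port MUL/MUL
c1: i1 mul  WAW r3
c2: i2&i3 ld+sub  dual
c3: i4&i5 sub+sll  dual
c4: i6 add  RAW+WAW r2
c5: i7 sub  RAW r2
c6: i8 add  tail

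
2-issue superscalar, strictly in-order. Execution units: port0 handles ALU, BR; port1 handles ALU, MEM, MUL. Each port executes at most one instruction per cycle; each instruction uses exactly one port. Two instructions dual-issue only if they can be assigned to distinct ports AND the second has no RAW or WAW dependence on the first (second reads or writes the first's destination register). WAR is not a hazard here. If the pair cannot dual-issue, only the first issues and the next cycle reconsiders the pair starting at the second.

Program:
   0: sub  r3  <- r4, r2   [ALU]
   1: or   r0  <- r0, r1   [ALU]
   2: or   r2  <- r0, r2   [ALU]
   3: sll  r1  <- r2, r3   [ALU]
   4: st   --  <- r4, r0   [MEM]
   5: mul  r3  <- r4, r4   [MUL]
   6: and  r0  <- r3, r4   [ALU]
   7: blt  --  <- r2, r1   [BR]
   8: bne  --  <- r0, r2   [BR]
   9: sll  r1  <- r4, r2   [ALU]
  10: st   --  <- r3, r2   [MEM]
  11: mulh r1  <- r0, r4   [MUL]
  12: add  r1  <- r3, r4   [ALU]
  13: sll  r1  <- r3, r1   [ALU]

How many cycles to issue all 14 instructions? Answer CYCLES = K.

c0: i0/i1 sub;or  pair
c1: i2 or  RAW r2
c2: i3/i4 sll;st  pair
c3: i5 mul  RAW r3
c4: i6/i7 and;blt  pair
c5: i8/i9 bne;sll  pair
c6: i10 st  no-port MEM/MUL
c7: i11 mulh  WAW r1
c8: i12 add  RAW+WAW r1
c9: i13 sll  tail

CYCLES = 10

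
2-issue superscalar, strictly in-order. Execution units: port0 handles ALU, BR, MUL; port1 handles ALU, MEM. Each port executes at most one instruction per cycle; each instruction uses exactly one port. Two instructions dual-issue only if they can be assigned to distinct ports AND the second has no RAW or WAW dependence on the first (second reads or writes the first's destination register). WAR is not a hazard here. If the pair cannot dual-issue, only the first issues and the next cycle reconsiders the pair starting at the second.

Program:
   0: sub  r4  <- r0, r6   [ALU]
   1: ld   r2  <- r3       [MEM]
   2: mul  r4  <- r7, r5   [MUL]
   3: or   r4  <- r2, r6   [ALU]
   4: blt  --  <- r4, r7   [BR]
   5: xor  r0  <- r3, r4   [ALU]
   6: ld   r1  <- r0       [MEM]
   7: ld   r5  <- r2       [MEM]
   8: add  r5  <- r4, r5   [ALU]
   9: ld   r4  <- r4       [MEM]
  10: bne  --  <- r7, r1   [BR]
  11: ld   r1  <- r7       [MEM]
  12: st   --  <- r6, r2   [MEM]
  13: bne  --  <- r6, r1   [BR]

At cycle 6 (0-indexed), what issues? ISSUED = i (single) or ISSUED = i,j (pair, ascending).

0. sub;ld @i0/i1  | 2-wide
1. mul @i2  | WAW r4
2. or @i3  | RAW r4
3. blt;xor @i4/i5  | 2-wide
4. ld @i6  | no-port MEM/MEM
5. ld @i7  | RAW+WAW r5
6. add;ld @i8/i9  | 2-wide
7. bne;ld @i10/i11  | 2-wide
8. st;bne @i12/i13  | 2-wide

ISSUED = 8,9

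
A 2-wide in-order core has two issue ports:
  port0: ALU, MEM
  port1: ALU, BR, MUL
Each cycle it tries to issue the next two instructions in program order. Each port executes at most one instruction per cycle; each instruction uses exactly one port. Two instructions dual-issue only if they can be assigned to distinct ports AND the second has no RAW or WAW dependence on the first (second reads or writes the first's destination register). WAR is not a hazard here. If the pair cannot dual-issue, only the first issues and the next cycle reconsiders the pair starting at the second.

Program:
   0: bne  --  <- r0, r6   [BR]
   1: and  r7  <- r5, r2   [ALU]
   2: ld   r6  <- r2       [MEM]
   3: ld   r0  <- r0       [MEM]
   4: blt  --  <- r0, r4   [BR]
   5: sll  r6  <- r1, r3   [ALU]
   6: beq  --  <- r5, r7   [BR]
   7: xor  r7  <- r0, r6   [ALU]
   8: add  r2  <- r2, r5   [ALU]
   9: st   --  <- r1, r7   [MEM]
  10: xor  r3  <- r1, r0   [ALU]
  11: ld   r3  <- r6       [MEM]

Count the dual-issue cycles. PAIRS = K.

PAIRS = 4

t=0 i0,i1:bne.BR/and.ALU ; dual
t=1 i2:ld.MEM ; no-port MEM/MEM
t=2 i3:ld.MEM ; RAW r0
t=3 i4,i5:blt.BR/sll.ALU ; dual
t=4 i6,i7:beq.BR/xor.ALU ; dual
t=5 i8,i9:add.ALU/st.MEM ; dual
t=6 i10:xor.ALU ; WAW r3
t=7 i11:ld.MEM ; tail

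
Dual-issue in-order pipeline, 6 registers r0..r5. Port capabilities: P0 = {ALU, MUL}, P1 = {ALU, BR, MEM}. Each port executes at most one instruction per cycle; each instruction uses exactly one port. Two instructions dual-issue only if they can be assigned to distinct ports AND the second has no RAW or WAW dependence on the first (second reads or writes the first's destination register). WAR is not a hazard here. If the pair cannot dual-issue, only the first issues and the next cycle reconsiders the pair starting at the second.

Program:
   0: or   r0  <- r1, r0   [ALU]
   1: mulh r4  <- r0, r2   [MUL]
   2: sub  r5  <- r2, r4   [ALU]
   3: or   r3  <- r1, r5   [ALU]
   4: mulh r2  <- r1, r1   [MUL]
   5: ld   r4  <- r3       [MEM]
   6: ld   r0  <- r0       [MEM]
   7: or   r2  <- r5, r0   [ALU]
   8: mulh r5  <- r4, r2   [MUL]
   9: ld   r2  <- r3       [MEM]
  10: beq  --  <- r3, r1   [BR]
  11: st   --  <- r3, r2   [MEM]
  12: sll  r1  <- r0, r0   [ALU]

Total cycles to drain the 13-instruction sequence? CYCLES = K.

[0] i0  or  -- RAW r0
[1] i1  mulh  -- RAW r4
[2] i2  sub  -- RAW r5
[3] i3+i4  or/mulh  -- pair
[4] i5  ld  -- no-port MEM/MEM
[5] i6  ld  -- RAW r0
[6] i7  or  -- RAW r2
[7] i8+i9  mulh/ld  -- pair
[8] i10  beq  -- no-port BR/MEM
[9] i11+i12  st/sll  -- pair

CYCLES = 10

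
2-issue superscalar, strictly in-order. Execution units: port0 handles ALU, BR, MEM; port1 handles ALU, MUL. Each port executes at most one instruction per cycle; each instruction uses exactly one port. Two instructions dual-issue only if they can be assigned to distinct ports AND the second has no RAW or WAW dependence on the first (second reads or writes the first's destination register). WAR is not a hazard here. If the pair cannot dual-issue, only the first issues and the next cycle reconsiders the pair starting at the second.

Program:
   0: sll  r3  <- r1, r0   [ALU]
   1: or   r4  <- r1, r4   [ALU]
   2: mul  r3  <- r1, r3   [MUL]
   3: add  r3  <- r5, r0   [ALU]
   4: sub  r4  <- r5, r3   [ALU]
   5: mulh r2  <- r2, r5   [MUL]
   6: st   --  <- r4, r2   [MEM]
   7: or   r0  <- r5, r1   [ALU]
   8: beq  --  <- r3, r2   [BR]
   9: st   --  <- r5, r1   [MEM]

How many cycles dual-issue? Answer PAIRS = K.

PAIRS = 3

0. sll;or @i0,i1  | dual
1. mul @i2  | WAW r3
2. add @i3  | RAW r3
3. sub;mulh @i4,i5  | dual
4. st;or @i6,i7  | dual
5. beq @i8  | no-port BR/MEM
6. st @i9  | tail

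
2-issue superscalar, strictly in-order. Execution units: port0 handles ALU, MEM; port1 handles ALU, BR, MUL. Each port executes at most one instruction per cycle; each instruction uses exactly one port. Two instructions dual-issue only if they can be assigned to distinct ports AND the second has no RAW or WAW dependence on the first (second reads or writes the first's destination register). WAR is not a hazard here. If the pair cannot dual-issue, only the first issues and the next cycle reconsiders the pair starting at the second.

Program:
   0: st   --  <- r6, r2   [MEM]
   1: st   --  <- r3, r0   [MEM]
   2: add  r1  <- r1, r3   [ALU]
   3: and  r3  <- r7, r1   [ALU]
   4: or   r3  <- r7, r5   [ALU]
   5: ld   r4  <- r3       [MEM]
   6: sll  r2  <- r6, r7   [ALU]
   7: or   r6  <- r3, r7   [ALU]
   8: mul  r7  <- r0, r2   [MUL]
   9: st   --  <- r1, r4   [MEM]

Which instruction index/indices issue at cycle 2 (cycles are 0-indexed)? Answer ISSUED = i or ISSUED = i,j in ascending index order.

  cy0 -> i0 (st) no-port MEM/MEM
  cy1 -> i1,i2 (st/add) 2-wide
  cy2 -> i3 (and) WAW r3
  cy3 -> i4 (or) RAW r3
  cy4 -> i5,i6 (ld/sll) 2-wide
  cy5 -> i7,i8 (or/mul) 2-wide
  cy6 -> i9 (st) tail

ISSUED = 3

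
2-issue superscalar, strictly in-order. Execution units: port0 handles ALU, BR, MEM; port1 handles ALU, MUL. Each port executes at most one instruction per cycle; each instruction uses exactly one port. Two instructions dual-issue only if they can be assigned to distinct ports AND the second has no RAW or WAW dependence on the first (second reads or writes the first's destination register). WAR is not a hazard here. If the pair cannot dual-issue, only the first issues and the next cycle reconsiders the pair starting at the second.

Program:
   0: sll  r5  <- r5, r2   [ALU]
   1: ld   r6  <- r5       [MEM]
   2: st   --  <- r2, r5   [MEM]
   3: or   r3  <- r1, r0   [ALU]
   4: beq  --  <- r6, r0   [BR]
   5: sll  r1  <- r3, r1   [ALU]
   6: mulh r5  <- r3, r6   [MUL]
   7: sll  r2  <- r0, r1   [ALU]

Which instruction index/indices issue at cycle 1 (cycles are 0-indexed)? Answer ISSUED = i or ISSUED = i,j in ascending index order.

ISSUED = 1

t=0 i0:sll.ALU ; RAW r5
t=1 i1:ld.MEM ; no-port MEM/MEM
t=2 i2+i3:st.MEM;or.ALU ; dual
t=3 i4+i5:beq.BR;sll.ALU ; dual
t=4 i6+i7:mulh.MUL;sll.ALU ; dual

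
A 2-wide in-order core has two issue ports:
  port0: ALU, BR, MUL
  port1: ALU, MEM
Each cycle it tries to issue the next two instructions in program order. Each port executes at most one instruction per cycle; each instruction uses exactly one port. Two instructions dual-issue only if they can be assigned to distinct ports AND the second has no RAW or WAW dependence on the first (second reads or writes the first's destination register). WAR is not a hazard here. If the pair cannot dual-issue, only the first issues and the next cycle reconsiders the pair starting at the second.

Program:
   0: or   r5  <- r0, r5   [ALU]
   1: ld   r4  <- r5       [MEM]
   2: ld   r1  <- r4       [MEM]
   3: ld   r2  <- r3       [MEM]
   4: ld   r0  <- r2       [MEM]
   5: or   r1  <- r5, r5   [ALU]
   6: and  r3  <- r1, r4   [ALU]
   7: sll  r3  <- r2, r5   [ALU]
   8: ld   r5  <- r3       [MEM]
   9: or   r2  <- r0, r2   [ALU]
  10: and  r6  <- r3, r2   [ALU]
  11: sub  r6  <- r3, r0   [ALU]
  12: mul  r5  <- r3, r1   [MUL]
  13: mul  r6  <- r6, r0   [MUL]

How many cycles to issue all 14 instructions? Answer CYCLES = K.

CYCLES = 11

0. or @i0  | RAW r5
1. ld @i1  | no-port MEM/MEM
2. ld @i2  | no-port MEM/MEM
3. ld @i3  | no-port MEM/MEM
4. ld;or @i4,i5  | dual
5. and @i6  | WAW r3
6. sll @i7  | RAW r3
7. ld;or @i8,i9  | dual
8. and @i10  | WAW r6
9. sub;mul @i11,i12  | dual
10. mul @i13  | tail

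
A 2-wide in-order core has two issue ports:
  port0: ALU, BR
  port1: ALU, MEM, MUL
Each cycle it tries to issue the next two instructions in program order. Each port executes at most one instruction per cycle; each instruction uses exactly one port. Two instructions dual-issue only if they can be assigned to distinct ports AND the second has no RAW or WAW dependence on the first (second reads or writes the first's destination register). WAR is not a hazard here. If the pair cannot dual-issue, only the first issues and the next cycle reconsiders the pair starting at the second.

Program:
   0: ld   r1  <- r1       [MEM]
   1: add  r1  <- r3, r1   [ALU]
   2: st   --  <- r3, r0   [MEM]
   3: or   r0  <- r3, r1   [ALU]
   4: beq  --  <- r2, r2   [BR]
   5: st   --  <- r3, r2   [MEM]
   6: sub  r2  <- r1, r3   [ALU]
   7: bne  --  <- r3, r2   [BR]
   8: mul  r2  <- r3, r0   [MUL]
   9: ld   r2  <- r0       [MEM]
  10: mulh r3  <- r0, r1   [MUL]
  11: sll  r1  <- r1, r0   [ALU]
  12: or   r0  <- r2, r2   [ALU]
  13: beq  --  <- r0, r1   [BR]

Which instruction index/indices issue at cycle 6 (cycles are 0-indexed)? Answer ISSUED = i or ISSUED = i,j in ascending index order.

[0] i0  ld  -- RAW+WAW r1
[1] i1&i2  add+st  -- dual
[2] i3&i4  or+beq  -- dual
[3] i5&i6  st+sub  -- dual
[4] i7&i8  bne+mul  -- dual
[5] i9  ld  -- no-port MEM/MUL
[6] i10&i11  mulh+sll  -- dual
[7] i12  or  -- RAW r0
[8] i13  beq  -- tail

ISSUED = 10,11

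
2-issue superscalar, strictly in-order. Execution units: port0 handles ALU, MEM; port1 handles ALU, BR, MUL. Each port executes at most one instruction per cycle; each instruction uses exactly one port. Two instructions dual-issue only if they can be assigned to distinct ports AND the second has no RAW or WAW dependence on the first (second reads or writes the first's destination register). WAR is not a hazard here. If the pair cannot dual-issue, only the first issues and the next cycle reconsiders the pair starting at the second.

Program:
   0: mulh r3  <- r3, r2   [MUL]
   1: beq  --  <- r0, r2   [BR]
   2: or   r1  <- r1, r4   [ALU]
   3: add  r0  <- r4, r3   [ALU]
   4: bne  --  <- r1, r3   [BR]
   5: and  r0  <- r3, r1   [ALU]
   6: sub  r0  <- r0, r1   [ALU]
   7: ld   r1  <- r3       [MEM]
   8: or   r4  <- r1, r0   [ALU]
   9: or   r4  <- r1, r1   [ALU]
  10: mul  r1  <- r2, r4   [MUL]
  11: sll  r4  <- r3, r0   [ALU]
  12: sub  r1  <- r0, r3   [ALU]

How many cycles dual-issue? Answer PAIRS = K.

PAIRS = 4

t=0 i0:mulh ; no-port MUL/BR
t=1 i1&i2:beq;or ; dual
t=2 i3&i4:add;bne ; dual
t=3 i5:and ; RAW+WAW r0
t=4 i6&i7:sub;ld ; dual
t=5 i8:or ; WAW r4
t=6 i9:or ; RAW r4
t=7 i10&i11:mul;sll ; dual
t=8 i12:sub ; tail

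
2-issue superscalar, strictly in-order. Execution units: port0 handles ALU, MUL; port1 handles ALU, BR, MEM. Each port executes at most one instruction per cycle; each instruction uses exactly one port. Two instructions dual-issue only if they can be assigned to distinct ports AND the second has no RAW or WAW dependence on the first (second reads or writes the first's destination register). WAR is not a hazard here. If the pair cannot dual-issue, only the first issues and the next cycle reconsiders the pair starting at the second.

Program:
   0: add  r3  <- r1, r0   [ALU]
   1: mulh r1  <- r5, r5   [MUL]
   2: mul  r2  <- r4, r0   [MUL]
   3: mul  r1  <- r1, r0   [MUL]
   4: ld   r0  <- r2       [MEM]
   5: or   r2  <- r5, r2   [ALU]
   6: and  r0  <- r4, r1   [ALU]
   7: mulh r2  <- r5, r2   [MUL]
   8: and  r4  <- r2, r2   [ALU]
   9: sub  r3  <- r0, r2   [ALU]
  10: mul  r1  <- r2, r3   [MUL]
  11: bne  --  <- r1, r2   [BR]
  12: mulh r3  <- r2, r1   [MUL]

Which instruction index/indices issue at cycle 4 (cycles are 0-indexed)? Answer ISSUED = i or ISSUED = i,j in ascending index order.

ISSUED = 7

t=0 i0/i1:add.ALU mulh.MUL ; 2-wide
t=1 i2:mul.MUL ; no-port MUL/MUL
t=2 i3/i4:mul.MUL ld.MEM ; 2-wide
t=3 i5/i6:or.ALU and.ALU ; 2-wide
t=4 i7:mulh.MUL ; RAW r2
t=5 i8/i9:and.ALU sub.ALU ; 2-wide
t=6 i10:mul.MUL ; RAW r1
t=7 i11/i12:bne.BR mulh.MUL ; 2-wide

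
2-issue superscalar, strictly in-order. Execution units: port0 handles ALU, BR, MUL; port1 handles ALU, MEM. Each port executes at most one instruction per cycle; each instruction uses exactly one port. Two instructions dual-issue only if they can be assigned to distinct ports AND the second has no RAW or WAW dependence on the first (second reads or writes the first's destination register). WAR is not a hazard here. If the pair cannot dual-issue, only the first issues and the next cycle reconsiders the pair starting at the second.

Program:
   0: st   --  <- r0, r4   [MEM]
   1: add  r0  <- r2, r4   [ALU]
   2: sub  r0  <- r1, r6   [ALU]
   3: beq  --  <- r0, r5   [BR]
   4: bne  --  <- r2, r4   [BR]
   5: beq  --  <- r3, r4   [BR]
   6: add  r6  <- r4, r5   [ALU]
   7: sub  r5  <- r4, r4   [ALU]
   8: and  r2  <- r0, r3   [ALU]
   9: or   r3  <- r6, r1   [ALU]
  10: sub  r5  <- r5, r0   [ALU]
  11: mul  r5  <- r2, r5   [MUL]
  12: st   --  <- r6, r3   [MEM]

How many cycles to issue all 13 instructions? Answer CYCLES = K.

CYCLES = 8

#0 head=0: st+add i0&i1 pair
#1 head=2: sub i2 RAW r0
#2 head=3: beq i3 no-port BR/BR
#3 head=4: bne i4 no-port BR/BR
#4 head=5: beq+add i5&i6 pair
#5 head=7: sub+and i7&i8 pair
#6 head=9: or+sub i9&i10 pair
#7 head=11: mul+st i11&i12 pair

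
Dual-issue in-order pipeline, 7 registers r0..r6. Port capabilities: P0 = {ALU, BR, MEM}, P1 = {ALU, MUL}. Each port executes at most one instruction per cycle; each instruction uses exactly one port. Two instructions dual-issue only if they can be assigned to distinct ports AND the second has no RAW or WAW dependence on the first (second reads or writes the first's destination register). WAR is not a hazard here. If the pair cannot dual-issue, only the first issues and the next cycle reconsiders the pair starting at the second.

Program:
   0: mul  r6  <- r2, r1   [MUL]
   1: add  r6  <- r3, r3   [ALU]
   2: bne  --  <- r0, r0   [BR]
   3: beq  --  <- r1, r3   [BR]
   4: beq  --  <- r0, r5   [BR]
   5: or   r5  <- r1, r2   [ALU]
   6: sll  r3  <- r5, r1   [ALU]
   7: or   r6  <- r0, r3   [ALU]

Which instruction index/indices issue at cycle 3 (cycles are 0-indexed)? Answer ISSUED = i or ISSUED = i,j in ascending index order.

t=0 i0:mul ; WAW r6
t=1 i1+i2:add+bne ; 2-wide
t=2 i3:beq ; no-port BR/BR
t=3 i4+i5:beq+or ; 2-wide
t=4 i6:sll ; RAW r3
t=5 i7:or ; tail

ISSUED = 4,5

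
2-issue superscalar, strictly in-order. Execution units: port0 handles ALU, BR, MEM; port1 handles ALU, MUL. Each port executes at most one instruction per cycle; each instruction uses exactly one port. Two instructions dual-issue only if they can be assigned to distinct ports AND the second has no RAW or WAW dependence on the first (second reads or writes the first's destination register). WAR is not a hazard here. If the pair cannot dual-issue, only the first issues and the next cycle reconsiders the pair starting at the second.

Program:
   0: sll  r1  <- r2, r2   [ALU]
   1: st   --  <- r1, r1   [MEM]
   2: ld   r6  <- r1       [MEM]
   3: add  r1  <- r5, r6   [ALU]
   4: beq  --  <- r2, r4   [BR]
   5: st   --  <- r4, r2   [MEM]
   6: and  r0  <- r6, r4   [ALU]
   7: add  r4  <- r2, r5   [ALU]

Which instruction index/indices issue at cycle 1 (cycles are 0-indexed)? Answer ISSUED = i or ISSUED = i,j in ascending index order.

#0 head=0: sll i0 RAW r1
#1 head=1: st i1 no-port MEM/MEM
#2 head=2: ld i2 RAW r6
#3 head=3: add/beq i3&i4 dual
#4 head=5: st/and i5&i6 dual
#5 head=7: add i7 tail

ISSUED = 1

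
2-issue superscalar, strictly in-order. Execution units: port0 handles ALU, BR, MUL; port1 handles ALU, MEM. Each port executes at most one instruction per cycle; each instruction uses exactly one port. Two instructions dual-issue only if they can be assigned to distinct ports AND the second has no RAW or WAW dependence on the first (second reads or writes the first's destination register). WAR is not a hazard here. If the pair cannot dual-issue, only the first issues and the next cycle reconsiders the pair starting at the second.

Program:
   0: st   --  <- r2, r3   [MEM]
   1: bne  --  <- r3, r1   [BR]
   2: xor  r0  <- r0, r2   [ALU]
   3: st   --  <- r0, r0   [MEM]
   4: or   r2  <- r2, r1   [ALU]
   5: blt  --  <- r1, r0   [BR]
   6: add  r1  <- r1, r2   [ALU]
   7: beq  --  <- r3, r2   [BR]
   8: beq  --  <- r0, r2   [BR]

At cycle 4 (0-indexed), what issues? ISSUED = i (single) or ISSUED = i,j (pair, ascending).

t=0 i0&i1:st+bne ; pair
t=1 i2:xor ; RAW r0
t=2 i3&i4:st+or ; pair
t=3 i5&i6:blt+add ; pair
t=4 i7:beq ; no-port BR/BR
t=5 i8:beq ; tail

ISSUED = 7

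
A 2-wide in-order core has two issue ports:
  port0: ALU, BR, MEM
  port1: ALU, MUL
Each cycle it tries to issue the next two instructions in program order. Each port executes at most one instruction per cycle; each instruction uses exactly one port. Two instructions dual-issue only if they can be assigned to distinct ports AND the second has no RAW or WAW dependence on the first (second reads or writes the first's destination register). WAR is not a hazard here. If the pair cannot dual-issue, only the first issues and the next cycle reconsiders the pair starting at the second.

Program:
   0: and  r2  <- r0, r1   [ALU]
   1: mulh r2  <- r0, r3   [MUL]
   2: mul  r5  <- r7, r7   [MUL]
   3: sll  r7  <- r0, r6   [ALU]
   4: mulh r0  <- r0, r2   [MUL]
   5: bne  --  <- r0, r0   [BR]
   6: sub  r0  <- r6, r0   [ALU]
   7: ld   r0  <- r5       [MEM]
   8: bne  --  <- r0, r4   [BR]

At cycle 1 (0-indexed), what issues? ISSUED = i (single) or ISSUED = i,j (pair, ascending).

ISSUED = 1

t=0 i0:and ; WAW r2
t=1 i1:mulh ; no-port MUL/MUL
t=2 i2&i3:mul/sll ; pair
t=3 i4:mulh ; RAW r0
t=4 i5&i6:bne/sub ; pair
t=5 i7:ld ; no-port MEM/BR
t=6 i8:bne ; tail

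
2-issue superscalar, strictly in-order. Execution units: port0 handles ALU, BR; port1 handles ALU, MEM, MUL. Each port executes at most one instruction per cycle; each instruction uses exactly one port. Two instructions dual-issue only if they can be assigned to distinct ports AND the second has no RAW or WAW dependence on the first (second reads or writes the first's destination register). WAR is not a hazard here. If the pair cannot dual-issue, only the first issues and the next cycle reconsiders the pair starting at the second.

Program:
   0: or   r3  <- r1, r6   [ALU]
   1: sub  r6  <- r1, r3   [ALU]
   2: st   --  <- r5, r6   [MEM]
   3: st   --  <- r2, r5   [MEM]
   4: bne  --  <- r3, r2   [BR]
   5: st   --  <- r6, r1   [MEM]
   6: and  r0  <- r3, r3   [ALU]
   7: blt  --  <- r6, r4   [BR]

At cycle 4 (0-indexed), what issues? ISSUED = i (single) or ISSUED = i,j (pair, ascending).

t=0 i0:or ; RAW r3
t=1 i1:sub ; RAW r6
t=2 i2:st ; no-port MEM/MEM
t=3 i3+i4:st;bne ; 2-wide
t=4 i5+i6:st;and ; 2-wide
t=5 i7:blt ; tail

ISSUED = 5,6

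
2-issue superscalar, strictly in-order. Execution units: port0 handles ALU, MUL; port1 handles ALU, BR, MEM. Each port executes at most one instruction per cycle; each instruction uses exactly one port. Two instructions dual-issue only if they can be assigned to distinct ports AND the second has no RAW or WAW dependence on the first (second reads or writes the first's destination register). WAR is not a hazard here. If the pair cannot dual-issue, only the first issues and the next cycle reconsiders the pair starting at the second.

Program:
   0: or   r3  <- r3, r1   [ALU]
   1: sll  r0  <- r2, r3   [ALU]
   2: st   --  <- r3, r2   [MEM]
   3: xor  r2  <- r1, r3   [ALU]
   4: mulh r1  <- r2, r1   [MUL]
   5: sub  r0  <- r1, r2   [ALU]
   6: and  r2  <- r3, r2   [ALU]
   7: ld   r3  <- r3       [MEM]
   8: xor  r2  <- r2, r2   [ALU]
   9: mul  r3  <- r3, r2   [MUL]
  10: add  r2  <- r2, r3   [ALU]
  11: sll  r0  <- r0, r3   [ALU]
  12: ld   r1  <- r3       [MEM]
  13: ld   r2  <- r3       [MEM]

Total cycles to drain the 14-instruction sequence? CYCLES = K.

[0] i0  or.ALU  -- RAW r3
[1] i1,i2  sll.ALU st.MEM  -- 2-wide
[2] i3  xor.ALU  -- RAW r2
[3] i4  mulh.MUL  -- RAW r1
[4] i5,i6  sub.ALU and.ALU  -- 2-wide
[5] i7,i8  ld.MEM xor.ALU  -- 2-wide
[6] i9  mul.MUL  -- RAW r3
[7] i10,i11  add.ALU sll.ALU  -- 2-wide
[8] i12  ld.MEM  -- no-port MEM/MEM
[9] i13  ld.MEM  -- tail

CYCLES = 10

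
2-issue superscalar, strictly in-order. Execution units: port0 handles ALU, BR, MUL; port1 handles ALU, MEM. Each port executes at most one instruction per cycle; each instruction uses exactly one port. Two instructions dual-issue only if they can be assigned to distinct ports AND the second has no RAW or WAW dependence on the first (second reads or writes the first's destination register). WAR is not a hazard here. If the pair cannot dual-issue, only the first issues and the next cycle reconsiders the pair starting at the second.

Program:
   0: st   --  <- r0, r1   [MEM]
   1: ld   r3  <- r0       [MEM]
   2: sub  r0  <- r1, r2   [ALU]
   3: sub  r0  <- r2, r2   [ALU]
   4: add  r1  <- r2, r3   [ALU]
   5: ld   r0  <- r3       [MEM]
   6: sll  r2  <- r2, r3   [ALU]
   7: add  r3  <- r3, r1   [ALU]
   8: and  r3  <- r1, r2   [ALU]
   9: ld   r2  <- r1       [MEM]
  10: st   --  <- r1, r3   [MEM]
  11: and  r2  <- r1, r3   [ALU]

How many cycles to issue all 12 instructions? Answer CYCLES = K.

#0 head=0: st i0 no-port MEM/MEM
#1 head=1: ld+sub i1&i2 pair
#2 head=3: sub+add i3&i4 pair
#3 head=5: ld+sll i5&i6 pair
#4 head=7: add i7 WAW r3
#5 head=8: and+ld i8&i9 pair
#6 head=10: st+and i10&i11 pair

CYCLES = 7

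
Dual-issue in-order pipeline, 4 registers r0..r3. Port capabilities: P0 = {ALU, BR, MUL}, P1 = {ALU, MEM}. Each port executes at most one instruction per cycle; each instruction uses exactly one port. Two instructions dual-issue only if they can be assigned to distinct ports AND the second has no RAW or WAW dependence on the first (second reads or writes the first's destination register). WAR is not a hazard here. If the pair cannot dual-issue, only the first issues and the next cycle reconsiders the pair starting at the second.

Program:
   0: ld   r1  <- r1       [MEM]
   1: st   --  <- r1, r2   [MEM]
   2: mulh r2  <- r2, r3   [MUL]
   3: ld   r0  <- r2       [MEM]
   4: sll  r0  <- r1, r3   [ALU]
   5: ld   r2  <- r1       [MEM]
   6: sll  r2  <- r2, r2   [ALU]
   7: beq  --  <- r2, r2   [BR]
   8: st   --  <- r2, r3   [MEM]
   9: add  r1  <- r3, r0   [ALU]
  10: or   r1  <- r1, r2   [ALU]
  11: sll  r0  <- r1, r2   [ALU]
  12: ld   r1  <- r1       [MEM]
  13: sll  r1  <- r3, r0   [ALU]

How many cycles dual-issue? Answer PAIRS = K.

  cy0 -> i0 (ld) no-port MEM/MEM
  cy1 -> i1/i2 (st;mulh) pair
  cy2 -> i3 (ld) WAW r0
  cy3 -> i4/i5 (sll;ld) pair
  cy4 -> i6 (sll) RAW r2
  cy5 -> i7/i8 (beq;st) pair
  cy6 -> i9 (add) RAW+WAW r1
  cy7 -> i10 (or) RAW r1
  cy8 -> i11/i12 (sll;ld) pair
  cy9 -> i13 (sll) tail

PAIRS = 4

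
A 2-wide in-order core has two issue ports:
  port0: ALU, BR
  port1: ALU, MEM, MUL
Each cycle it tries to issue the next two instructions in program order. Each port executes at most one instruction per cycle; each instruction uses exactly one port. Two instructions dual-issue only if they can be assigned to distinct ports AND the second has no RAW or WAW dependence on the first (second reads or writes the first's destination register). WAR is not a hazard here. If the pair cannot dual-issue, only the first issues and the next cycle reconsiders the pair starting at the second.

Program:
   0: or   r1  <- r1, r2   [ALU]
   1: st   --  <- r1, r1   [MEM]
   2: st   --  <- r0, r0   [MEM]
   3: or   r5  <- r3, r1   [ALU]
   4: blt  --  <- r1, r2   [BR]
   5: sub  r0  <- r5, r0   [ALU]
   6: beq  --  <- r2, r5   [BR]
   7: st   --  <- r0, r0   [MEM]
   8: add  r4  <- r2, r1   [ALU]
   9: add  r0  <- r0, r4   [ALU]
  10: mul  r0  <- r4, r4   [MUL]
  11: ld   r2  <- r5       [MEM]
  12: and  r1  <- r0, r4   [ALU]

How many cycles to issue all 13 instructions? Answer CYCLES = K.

CYCLES = 9

c0: i0 or  RAW r1
c1: i1 st  no-port MEM/MEM
c2: i2+i3 st;or  pair
c3: i4+i5 blt;sub  pair
c4: i6+i7 beq;st  pair
c5: i8 add  RAW r4
c6: i9 add  WAW r0
c7: i10 mul  no-port MUL/MEM
c8: i11+i12 ld;and  pair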